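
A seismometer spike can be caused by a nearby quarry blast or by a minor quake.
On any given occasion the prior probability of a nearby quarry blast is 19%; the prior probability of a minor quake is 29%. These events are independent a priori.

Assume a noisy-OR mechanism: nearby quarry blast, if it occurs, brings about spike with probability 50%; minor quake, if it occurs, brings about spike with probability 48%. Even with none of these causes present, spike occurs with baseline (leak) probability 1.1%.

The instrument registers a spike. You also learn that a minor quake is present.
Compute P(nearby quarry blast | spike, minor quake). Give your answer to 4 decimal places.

Under noisy-OR, P(spike | causes) = 1 − (1−0.011)·∏(1−qᵢ) over the active causes.
P(spike | minor quake) = 0.48572·0.81 + 0.74286·0.19 = 0.393433 + 0.141143 = 0.534576
The nearby quarry blast-present share is 0.74286·0.19 = 0.141143.
Hence the posterior is 0.141143/0.534576 ≈ 0.2640.

P(nearby quarry blast | spike, minor quake) ≈ 0.2640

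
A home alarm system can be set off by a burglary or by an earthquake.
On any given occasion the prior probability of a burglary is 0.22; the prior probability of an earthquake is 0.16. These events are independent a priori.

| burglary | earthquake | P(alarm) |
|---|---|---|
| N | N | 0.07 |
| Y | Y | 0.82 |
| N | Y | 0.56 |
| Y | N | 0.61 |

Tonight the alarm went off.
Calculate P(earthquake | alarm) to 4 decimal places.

P(earthquake | alarm) ≈ 0.3837

By total probability over the 4 (burglary, earthquake) configurations:
  P(alarm) = 0.07*0.78*0.84 + 0.56*0.78*0.16 + 0.61*0.22*0.84 + 0.82*0.22*0.16
        = 0.045864 + 0.069888 + 0.112728 + 0.028864 = 0.257344
The terms with earthquake present sum to 0.098752, so
  P(earthquake | alarm) = 0.098752 / 0.257344 ≈ 0.3837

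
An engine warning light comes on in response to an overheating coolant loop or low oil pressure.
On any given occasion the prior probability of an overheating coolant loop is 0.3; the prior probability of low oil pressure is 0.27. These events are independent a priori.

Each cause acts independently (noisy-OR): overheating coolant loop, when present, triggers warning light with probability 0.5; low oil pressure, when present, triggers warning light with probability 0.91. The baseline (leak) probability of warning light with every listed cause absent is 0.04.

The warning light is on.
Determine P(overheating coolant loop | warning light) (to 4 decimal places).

P(overheating coolant loop | warning light) ≈ 0.4978

Under noisy-OR, P(warning light | causes) = 1 − (1−0.04)·∏(1−qᵢ) over the active causes.
For the numerator, keep only overheating coolant loop=true terms: 0.113880 + 0.077501 = 0.191381
The normalizing constant is 0.04*0.7*0.73 + 0.9136*0.7*0.27 + 0.52*0.3*0.73 + 0.9568*0.3*0.27 = 0.384491
Posterior = 0.191381 / 0.384491 ≈ 0.4978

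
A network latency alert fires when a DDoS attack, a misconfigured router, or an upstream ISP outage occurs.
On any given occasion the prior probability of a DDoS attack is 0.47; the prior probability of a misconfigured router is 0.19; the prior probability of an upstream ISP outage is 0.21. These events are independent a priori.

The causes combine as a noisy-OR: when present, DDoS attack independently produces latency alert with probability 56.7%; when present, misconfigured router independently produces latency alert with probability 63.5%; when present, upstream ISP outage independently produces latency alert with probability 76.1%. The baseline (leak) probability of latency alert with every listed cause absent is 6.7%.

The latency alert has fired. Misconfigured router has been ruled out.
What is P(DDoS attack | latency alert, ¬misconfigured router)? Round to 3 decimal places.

P(DDoS attack | latency alert, ¬misconfigured router) ≈ 0.731

Under noisy-OR, P(latency alert | causes) = 1 − (1−0.067)·∏(1−qᵢ) over the active causes.
Weight on DDoS attack=true, given the evidence: 0.221299 + 0.089170 = 0.310469
The normalizing constant is 0.067*0.53*0.79 + 0.777013*0.53*0.21 + 0.596011*0.47*0.79 + 0.903447*0.47*0.21 = 0.425004
P(DDoS attack | latency alert, ¬misconfigured router) = 0.310469/0.425004 ≈ 0.731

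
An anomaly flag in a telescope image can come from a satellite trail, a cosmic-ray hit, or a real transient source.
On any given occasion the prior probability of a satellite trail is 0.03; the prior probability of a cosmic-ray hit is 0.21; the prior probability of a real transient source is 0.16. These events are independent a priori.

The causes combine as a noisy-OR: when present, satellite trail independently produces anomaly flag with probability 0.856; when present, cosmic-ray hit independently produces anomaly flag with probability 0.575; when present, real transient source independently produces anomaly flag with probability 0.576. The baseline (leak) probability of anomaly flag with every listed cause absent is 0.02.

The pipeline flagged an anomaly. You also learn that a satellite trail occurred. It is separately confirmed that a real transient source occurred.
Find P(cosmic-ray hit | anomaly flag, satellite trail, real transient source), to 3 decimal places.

P(cosmic-ray hit | anomaly flag, satellite trail, real transient source) ≈ 0.216

Under noisy-OR, P(anomaly flag | causes) = 1 − (1−0.02)·∏(1−qᵢ) over the active causes.
Enumerate both values of cosmic-ray hit and weight by the priors:
  P(anomaly flag | satellite trail, real transient source) = 0.940165·0.79 + 0.97457·0.21
        = 0.742730 + 0.204660 = 0.947390
Keeping only the cosmic-ray hit-present terms gives 0.204660, so
  P(cosmic-ray hit | anomaly flag, satellite trail, real transient source) = 0.204660 / 0.947390 ≈ 0.216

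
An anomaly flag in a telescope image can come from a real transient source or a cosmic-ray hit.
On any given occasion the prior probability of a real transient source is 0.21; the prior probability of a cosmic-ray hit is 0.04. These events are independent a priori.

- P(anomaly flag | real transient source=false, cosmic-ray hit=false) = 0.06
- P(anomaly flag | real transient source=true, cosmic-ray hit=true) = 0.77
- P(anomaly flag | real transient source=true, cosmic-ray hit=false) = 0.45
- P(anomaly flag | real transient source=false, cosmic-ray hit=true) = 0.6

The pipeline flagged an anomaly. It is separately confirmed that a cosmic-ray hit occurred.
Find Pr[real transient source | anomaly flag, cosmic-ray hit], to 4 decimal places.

P(anomaly flag | cosmic-ray hit) = 0.6×0.79 + 0.77×0.21 = 0.474000 + 0.161700 = 0.635700
Of this, 0.161700 comes from 0.77×0.21 (the real transient source=true cases).
P(real transient source | anomaly flag, cosmic-ray hit) = 0.161700 / 0.635700 ≈ 0.2544

Pr[real transient source | anomaly flag, cosmic-ray hit] ≈ 0.2544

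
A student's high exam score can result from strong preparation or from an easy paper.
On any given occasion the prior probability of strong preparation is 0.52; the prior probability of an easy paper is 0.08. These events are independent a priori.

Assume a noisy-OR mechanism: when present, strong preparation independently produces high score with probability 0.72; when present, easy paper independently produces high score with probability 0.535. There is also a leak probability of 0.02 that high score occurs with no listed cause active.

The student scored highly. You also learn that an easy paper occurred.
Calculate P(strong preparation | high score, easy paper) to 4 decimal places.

Under noisy-OR, P(high score | causes) = 1 − (1−0.02)·∏(1−qᵢ) over the active causes.
P(high score | easy paper) = 0.5443*0.48 + 0.872404*0.52 = 0.261264 + 0.453650 = 0.714914
Restricting to configurations with strong preparation present: 0.872404*0.52 = 0.453650.
Hence the posterior is 0.453650/0.714914 ≈ 0.6346.

P(strong preparation | high score, easy paper) ≈ 0.6346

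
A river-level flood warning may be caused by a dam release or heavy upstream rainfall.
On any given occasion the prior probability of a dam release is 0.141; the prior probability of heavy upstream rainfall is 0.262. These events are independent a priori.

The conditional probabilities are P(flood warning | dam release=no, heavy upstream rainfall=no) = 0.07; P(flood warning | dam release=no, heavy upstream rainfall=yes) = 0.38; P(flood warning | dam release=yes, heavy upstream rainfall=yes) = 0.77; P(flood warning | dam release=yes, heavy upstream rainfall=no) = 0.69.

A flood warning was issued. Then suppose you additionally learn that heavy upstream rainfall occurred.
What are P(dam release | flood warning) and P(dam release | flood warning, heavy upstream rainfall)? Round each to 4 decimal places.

Weight on dam release=true, given the evidence: 0.071800 + 0.028445 = 0.100245
Normalizer over all consistent configurations: 0.07×0.859×0.738 + 0.38×0.859×0.262 + 0.69×0.141×0.738 + 0.77×0.141×0.262 = 0.230143
P(dam release | flood warning) = 0.100245/0.230143 ≈ 0.4356

With the extra evidence:
P(flood warning | heavy upstream rainfall) = 0.38*0.859 + 0.77*0.141 = 0.326420 + 0.108570 = 0.434990
Of this, 0.108570 comes from 0.77*0.141 (the dam release=true cases).
Hence the posterior is 0.108570/0.434990 ≈ 0.2496.
— heavy upstream rainfall explains away the evidence for dam release.

P(dam release | flood warning) ≈ 0.4356; P(dam release | flood warning, heavy upstream rainfall) ≈ 0.2496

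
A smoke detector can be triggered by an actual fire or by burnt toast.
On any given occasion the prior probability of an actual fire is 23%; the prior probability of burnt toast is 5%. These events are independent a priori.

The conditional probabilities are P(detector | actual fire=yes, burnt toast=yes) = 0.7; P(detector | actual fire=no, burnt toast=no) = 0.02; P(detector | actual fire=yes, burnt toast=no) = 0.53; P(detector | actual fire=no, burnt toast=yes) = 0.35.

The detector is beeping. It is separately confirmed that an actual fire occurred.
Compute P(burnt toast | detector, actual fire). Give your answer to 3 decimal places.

P(burnt toast | detector, actual fire) ≈ 0.065

Enumerate both values of burnt toast and weight by the priors:
  P(detector | actual fire) = 0.53*0.95 + 0.7*0.05
        = 0.503500 + 0.035000 = 0.538500
Configurations with burnt toast contribute 0.035000, so
  P(burnt toast | detector, actual fire) = 0.035000 / 0.538500 ≈ 0.065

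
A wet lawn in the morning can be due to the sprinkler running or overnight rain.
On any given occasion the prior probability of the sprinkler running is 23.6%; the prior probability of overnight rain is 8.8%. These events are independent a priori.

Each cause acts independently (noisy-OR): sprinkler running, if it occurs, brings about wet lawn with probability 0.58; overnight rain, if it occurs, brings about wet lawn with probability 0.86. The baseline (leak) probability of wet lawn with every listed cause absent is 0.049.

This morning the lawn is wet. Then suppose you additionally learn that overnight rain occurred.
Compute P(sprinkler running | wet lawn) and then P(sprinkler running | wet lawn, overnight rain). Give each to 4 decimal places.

P(sprinkler running | wet lawn) ≈ 0.6170; P(sprinkler running | wet lawn, overnight rain) ≈ 0.2517

Under noisy-OR, P(wet lawn | causes) = 1 − (1−0.049)·∏(1−qᵢ) over the active causes.
For the numerator, keep only sprinkler running=true terms: 0.129264 + 0.019607 = 0.148871
Normalizer over all consistent configurations: 0.049*0.764*0.912 + 0.86686*0.764*0.088 + 0.60058*0.236*0.912 + 0.944081*0.236*0.088 = 0.241294
P(sprinkler running | wet lawn) = 0.148871/0.241294 ≈ 0.6170

Now condition on the additional information:
P(wet lawn | overnight rain) = 0.86686*0.764 + 0.944081*0.236 = 0.662281 + 0.222803 = 0.885084
Of this, 0.222803 comes from 0.944081*0.236 (the sprinkler running=true cases).
Hence the posterior is 0.222803/0.885084 ≈ 0.2517.
This is intercausal reasoning (explaining away): once overnight rain accounts for the wet lawn, sprinkler running becomes less likely.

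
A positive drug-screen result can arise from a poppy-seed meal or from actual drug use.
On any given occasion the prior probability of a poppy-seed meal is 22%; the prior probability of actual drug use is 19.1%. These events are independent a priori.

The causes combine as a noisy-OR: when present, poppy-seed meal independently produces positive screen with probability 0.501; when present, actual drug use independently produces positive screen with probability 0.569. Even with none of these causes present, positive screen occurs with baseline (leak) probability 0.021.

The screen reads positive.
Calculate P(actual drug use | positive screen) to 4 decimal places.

P(actual drug use | positive screen) ≈ 0.5336

Under noisy-OR, P(positive screen | causes) = 1 − (1−0.021)·∏(1−qᵢ) over the active causes.
P(positive screen) = 0.021*0.78*0.809 + 0.578051*0.78*0.191 + 0.511479*0.22*0.809 + 0.789447*0.22*0.191 = 0.013251 + 0.086118 + 0.091033 + 0.033173 = 0.223575
Of this, 0.119291 comes from 0.086118 + 0.033173 (the actual drug use=true cases).
P(actual drug use | positive screen) = 0.119291 / 0.223575 ≈ 0.5336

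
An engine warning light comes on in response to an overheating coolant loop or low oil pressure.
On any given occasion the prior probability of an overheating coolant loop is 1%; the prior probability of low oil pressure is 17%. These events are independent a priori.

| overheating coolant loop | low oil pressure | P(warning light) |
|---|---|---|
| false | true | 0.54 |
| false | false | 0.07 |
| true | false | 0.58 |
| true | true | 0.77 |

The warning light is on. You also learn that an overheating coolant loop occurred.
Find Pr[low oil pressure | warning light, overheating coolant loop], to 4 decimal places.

Sum P(warning light|·) weighted by the priors over both values of low oil pressure:
  P(warning light | overheating coolant loop) = 0.58*0.83 + 0.77*0.17
        = 0.481400 + 0.130900 = 0.612300
Keeping only the low oil pressure-present terms gives 0.130900, so
  P(low oil pressure | warning light, overheating coolant loop) = 0.130900 / 0.612300 ≈ 0.2138

Pr[low oil pressure | warning light, overheating coolant loop] ≈ 0.2138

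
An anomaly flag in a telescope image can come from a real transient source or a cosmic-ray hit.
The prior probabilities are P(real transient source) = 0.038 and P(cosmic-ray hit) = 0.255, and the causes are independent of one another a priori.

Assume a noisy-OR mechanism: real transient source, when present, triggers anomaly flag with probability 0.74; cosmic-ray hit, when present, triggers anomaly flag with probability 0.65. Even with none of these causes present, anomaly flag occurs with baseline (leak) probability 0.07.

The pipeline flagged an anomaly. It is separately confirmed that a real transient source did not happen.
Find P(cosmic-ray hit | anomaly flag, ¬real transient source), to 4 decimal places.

Under noisy-OR, P(anomaly flag | causes) = 1 − (1−0.07)·∏(1−qᵢ) over the active causes.
Enumerate both values of cosmic-ray hit and weight by the priors:
  P(anomaly flag | ¬real transient source) = 0.07·0.745 + 0.6745·0.255
        = 0.052150 + 0.171997 = 0.224147
Configurations with cosmic-ray hit contribute 0.171997, so
  P(cosmic-ray hit | anomaly flag, ¬real transient source) = 0.171997 / 0.224147 ≈ 0.7673

P(cosmic-ray hit | anomaly flag, ¬real transient source) ≈ 0.7673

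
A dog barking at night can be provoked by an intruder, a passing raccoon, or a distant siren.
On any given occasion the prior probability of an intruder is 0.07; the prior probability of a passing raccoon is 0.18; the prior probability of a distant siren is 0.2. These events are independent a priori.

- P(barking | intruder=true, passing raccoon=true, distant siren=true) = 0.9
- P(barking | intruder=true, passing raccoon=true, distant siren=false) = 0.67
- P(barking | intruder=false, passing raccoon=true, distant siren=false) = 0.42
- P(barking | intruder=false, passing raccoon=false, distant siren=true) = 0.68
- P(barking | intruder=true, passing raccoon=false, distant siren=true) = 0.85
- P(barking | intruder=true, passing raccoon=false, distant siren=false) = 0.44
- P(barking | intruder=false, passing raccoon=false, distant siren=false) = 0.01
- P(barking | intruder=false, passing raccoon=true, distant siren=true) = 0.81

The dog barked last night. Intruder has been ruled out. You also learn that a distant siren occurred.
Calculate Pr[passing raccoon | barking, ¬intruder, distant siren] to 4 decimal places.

Pr[passing raccoon | barking, ¬intruder, distant siren] ≈ 0.2073

Enumerate both values of passing raccoon and weight by the priors:
  P(barking | ¬intruder, distant siren) = 0.68*0.82 + 0.81*0.18
        = 0.557600 + 0.145800 = 0.703400
Configurations with passing raccoon contribute 0.145800, so
  P(passing raccoon | barking, ¬intruder, distant siren) = 0.145800 / 0.703400 ≈ 0.2073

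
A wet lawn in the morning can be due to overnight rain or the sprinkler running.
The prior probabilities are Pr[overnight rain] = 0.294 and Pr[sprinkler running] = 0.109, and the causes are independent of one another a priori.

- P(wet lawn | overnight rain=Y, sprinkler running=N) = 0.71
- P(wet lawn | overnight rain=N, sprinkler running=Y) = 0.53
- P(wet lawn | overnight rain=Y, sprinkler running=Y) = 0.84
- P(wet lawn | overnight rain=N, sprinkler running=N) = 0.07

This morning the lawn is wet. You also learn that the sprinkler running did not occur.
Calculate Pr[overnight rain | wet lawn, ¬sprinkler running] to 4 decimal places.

Pr[overnight rain | wet lawn, ¬sprinkler running] ≈ 0.8086

For the numerator, keep only overnight rain=true terms: 0.71×0.294 = 0.208740
The normalizing constant is 0.07×0.706 + 0.71×0.294 = 0.258160
Posterior = 0.208740 / 0.258160 ≈ 0.8086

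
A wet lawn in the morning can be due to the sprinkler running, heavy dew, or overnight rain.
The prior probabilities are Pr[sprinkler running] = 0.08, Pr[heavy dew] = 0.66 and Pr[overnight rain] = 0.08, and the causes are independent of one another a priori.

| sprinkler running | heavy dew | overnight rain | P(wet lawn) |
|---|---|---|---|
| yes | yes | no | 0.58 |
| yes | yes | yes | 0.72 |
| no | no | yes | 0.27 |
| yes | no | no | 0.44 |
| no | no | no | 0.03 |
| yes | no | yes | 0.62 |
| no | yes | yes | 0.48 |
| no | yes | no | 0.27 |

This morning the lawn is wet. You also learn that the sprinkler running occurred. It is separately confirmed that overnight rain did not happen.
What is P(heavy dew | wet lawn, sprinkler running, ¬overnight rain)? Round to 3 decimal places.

P(heavy dew | wet lawn, sprinkler running, ¬overnight rain) ≈ 0.719

Weight on heavy dew=true, given the evidence: 0.58×0.66 = 0.382800
Normalizer over all consistent configurations: 0.44×0.34 + 0.58×0.66 = 0.532400
P(heavy dew | wet lawn, sprinkler running, ¬overnight rain) = 0.382800/0.532400 ≈ 0.719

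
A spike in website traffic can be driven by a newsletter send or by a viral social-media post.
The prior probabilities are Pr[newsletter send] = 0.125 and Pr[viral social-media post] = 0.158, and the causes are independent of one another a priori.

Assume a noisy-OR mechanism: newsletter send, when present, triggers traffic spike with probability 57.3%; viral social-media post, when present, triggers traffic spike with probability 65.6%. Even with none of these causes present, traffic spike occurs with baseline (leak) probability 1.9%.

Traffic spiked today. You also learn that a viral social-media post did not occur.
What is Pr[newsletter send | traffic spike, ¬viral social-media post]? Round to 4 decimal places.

Pr[newsletter send | traffic spike, ¬viral social-media post] ≈ 0.8138

Under noisy-OR, P(traffic spike | causes) = 1 − (1−0.019)·∏(1−qᵢ) over the active causes.
P(traffic spike | ¬viral social-media post) = 0.019·0.875 + 0.581113·0.125 = 0.016625 + 0.072639 = 0.089264
The newsletter send-present share is 0.581113·0.125 = 0.072639.
P(newsletter send | traffic spike, ¬viral social-media post) = 0.072639 / 0.089264 ≈ 0.8138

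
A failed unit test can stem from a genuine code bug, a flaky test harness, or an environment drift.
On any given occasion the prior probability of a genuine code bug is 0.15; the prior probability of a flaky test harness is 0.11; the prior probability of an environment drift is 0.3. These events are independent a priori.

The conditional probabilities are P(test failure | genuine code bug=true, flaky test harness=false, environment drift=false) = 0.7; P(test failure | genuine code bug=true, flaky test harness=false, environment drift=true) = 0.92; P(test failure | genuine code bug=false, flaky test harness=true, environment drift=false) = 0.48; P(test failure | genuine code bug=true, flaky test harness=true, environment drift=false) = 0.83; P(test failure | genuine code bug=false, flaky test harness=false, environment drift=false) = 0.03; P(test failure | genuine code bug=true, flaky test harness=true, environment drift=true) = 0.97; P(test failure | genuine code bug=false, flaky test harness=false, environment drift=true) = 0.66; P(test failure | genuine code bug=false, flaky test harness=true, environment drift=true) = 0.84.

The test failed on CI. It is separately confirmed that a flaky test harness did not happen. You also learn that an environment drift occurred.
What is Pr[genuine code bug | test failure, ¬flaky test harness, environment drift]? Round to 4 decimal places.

Pr[genuine code bug | test failure, ¬flaky test harness, environment drift] ≈ 0.1974

Numerator (weight on configurations with genuine code bug): 0.92·0.15 = 0.138000
Denominator P(test failure | ¬flaky test harness, environment drift): 0.66·0.85 + 0.92·0.15 = 0.699000
Posterior = 0.138000 / 0.699000 ≈ 0.1974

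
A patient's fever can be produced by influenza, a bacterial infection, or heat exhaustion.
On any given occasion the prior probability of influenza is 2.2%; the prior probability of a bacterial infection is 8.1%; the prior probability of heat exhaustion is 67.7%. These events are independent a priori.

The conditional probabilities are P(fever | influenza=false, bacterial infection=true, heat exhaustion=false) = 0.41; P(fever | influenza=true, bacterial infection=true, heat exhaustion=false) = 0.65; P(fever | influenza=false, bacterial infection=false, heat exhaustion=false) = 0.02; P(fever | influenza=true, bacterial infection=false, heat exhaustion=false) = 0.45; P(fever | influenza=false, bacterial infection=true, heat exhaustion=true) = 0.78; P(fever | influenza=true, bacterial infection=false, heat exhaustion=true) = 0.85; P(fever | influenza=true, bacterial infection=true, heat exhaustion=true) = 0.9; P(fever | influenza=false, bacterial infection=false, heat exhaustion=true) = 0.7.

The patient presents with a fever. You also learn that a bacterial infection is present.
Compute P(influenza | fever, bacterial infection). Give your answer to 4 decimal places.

Numerator (weight on configurations with influenza): 0.004619 + 0.013405 = 0.018024
Normalizer over all consistent configurations: 0.41·0.978·0.323 + 0.78·0.978·0.677 + 0.65·0.022·0.323 + 0.9·0.022·0.677 = 0.663984
Posterior = 0.018024 / 0.663984 ≈ 0.0271

P(influenza | fever, bacterial infection) ≈ 0.0271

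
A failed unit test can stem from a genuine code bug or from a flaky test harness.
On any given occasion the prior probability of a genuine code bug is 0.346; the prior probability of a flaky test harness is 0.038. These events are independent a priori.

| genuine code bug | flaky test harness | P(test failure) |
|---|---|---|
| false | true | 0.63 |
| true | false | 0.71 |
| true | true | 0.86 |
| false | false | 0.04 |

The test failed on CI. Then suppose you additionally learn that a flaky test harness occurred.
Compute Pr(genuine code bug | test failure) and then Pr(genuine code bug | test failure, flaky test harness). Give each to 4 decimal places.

Pr(genuine code bug | test failure) ≈ 0.8585; Pr(genuine code bug | test failure, flaky test harness) ≈ 0.4193

Sum P(test failure|·) weighted by the priors over the 4 (genuine code bug, flaky test harness) configurations:
  P(test failure) = 0.04·0.654·0.962 + 0.63·0.654·0.038 + 0.71·0.346·0.962 + 0.86·0.346·0.038
        = 0.025166 + 0.015657 + 0.236325 + 0.011307 = 0.288455
Keeping only the genuine code bug-present terms gives 0.247632, so
  P(genuine code bug | test failure) = 0.247632 / 0.288455 ≈ 0.8585

Now also conditioning on flaky test harness=true:
Enumerate both values of genuine code bug and weight by the priors:
  P(test failure | flaky test harness) = 0.63*0.654 + 0.86*0.346
        = 0.412020 + 0.297560 = 0.709580
The terms with genuine code bug present sum to 0.297560, so
  P(genuine code bug | test failure, flaky test harness) = 0.297560 / 0.709580 ≈ 0.4193
Conditioning on flaky test harness lowers the posterior on genuine code bug: the classic explaining-away effect in a common-effect structure.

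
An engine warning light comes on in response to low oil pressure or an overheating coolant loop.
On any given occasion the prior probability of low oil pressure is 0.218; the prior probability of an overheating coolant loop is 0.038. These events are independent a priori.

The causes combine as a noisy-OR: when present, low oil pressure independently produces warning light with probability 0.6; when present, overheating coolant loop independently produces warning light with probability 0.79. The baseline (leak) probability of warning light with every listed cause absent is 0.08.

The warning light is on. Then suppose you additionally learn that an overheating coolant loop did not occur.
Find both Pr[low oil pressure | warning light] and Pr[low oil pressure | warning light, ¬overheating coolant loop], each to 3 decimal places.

Under noisy-OR, P(warning light | causes) = 1 − (1−0.08)·∏(1−qᵢ) over the active causes.
Weight on low oil pressure=true, given the evidence: 0.132541 + 0.007644 = 0.140185
Normalizer over all consistent configurations: 0.08·0.782·0.962 + 0.8068·0.782·0.038 + 0.632·0.218·0.962 + 0.92272·0.218·0.038 = 0.224343
Posterior = 0.140185 / 0.224343 ≈ 0.625

With the extra evidence:
Enumerate both values of low oil pressure and weight by the priors:
  P(warning light | ¬overheating coolant loop) = 0.08×0.782 + 0.632×0.218
        = 0.062560 + 0.137776 = 0.200336
Keeping only the low oil pressure-present terms gives 0.137776, so
  P(low oil pressure | warning light, ¬overheating coolant loop) = 0.137776 / 0.200336 ≈ 0.688

Pr[low oil pressure | warning light] ≈ 0.625; Pr[low oil pressure | warning light, ¬overheating coolant loop] ≈ 0.688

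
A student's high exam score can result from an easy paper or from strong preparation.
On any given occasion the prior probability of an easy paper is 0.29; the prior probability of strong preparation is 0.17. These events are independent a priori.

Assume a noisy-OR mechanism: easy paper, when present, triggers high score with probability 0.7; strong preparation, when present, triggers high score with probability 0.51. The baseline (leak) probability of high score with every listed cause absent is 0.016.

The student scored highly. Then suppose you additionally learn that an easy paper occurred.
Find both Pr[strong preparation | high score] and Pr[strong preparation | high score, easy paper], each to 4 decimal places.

Pr[strong preparation | high score] ≈ 0.3689; Pr[strong preparation | high score, easy paper] ≈ 0.1991

Under noisy-OR, P(high score | causes) = 1 − (1−0.016)·∏(1−qᵢ) over the active causes.
Weight on strong preparation=true, given the evidence: 0.062503 + 0.042169 = 0.104672
Denominator P(high score): 0.016·0.71·0.83 + 0.51784·0.71·0.17 + 0.7048·0.29·0.83 + 0.855352·0.29·0.17 = 0.283746
P(strong preparation | high score) = 0.104672/0.283746 ≈ 0.3689

Now also conditioning on easy paper=true:
Enumerate both values of strong preparation and weight by the priors:
  P(high score | easy paper) = 0.7048×0.83 + 0.855352×0.17
        = 0.584984 + 0.145410 = 0.730394
Keeping only the strong preparation-present terms gives 0.145410, so
  P(strong preparation | high score, easy paper) = 0.145410 / 0.730394 ≈ 0.1991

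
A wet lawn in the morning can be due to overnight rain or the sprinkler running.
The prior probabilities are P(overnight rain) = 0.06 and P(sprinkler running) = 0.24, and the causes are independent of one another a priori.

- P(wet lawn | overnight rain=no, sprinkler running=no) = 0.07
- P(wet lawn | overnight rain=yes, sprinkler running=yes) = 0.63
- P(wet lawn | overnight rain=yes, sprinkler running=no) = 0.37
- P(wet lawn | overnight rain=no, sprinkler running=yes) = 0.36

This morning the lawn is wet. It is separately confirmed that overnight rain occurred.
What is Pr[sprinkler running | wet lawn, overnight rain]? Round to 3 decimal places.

P(wet lawn | overnight rain) = 0.37×0.76 + 0.63×0.24 = 0.281200 + 0.151200 = 0.432400
Restricting to configurations with sprinkler running present: 0.63×0.24 = 0.151200.
P(sprinkler running | wet lawn, overnight rain) = 0.151200 / 0.432400 ≈ 0.350

Pr[sprinkler running | wet lawn, overnight rain] ≈ 0.350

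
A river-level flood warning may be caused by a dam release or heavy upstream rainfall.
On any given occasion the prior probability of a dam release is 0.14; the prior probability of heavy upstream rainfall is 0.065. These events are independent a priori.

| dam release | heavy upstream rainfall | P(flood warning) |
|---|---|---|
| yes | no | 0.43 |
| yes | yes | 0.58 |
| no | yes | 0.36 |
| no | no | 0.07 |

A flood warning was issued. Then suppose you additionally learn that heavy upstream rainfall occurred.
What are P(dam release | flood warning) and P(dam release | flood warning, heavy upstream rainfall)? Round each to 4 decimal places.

Enumerate the 4 (dam release, heavy upstream rainfall) configurations and weight by the priors:
  P(flood warning) = 0.07·0.86·0.935 + 0.36·0.86·0.065 + 0.43·0.14·0.935 + 0.58·0.14·0.065
        = 0.056287 + 0.020124 + 0.056287 + 0.005278 = 0.137976
Configurations with dam release contribute 0.061565, so
  P(dam release | flood warning) = 0.061565 / 0.137976 ≈ 0.4462

With the extra evidence:
Numerator (weight on configurations with dam release): 0.58*0.14 = 0.081200
The normalizing constant is 0.36*0.86 + 0.58*0.14 = 0.390800
P(dam release | flood warning, heavy upstream rainfall) = 0.081200/0.390800 ≈ 0.2078

P(dam release | flood warning) ≈ 0.4462; P(dam release | flood warning, heavy upstream rainfall) ≈ 0.2078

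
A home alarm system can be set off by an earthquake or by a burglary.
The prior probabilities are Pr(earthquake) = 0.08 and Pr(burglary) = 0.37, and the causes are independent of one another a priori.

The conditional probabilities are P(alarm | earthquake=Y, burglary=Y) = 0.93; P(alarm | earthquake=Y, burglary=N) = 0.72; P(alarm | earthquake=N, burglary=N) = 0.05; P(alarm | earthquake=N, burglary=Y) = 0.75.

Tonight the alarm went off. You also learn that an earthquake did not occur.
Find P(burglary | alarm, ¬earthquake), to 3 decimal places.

P(alarm | ¬earthquake) = 0.05*0.63 + 0.75*0.37 = 0.031500 + 0.277500 = 0.309000
Of this, 0.277500 comes from 0.75*0.37 (the burglary=true cases).
Hence the posterior is 0.277500/0.309000 ≈ 0.898.

P(burglary | alarm, ¬earthquake) ≈ 0.898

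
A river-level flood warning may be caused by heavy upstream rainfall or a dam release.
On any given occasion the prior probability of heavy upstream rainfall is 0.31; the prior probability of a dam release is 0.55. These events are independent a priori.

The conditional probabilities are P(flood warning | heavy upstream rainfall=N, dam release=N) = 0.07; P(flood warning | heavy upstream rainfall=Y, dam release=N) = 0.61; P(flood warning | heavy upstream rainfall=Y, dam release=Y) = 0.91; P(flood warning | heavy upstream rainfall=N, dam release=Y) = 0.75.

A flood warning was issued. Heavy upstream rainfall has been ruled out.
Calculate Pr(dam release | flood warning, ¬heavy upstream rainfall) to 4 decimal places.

Sum P(flood warning|·) weighted by the priors over both values of dam release:
  P(flood warning | ¬heavy upstream rainfall) = 0.07·0.45 + 0.75·0.55
        = 0.031500 + 0.412500 = 0.444000
Configurations with dam release contribute 0.412500, so
  P(dam release | flood warning, ¬heavy upstream rainfall) = 0.412500 / 0.444000 ≈ 0.9291

Pr(dam release | flood warning, ¬heavy upstream rainfall) ≈ 0.9291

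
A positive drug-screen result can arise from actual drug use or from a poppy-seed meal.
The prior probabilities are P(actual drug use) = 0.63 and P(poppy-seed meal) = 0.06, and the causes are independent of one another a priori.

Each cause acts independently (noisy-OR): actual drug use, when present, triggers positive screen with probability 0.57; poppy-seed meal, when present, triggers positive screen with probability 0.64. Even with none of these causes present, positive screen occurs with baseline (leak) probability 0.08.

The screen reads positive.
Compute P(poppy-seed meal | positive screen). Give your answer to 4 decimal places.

Under noisy-OR, P(positive screen | causes) = 1 − (1−0.08)·∏(1−qᵢ) over the active causes.
P(positive screen) = 0.08*0.37*0.94 + 0.6688*0.37*0.06 + 0.6044*0.63*0.94 + 0.857584*0.63*0.06 = 0.027824 + 0.014847 + 0.357926 + 0.032417 = 0.433014
Of this, 0.047264 comes from 0.014847 + 0.032417 (the poppy-seed meal=true cases).
So P(poppy-seed meal | positive screen) = 0.047264/0.433014 ≈ 0.1092.

P(poppy-seed meal | positive screen) ≈ 0.1092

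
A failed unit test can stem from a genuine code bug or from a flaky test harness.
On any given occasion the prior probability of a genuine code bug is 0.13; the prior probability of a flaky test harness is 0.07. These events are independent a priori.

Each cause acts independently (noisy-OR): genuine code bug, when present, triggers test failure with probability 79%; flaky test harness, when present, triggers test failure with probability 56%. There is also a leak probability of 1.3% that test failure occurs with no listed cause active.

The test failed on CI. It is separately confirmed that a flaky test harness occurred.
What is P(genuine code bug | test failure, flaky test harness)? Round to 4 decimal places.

P(genuine code bug | test failure, flaky test harness) ≈ 0.1936

Under noisy-OR, P(test failure | causes) = 1 − (1−0.013)·∏(1−qᵢ) over the active causes.
P(test failure | flaky test harness) = 0.56572×0.87 + 0.908801×0.13 = 0.492176 + 0.118144 = 0.610320
The genuine code bug-present share is 0.908801×0.13 = 0.118144.
P(genuine code bug | test failure, flaky test harness) = 0.118144 / 0.610320 ≈ 0.1936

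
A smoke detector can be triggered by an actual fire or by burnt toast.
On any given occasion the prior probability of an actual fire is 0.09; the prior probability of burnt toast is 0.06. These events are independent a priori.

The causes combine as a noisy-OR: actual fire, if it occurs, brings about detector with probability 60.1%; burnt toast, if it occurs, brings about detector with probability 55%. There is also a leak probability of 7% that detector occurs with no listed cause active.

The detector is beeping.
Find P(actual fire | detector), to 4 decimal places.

P(actual fire | detector) ≈ 0.3864

Under noisy-OR, P(detector | causes) = 1 − (1−0.07)·∏(1−qᵢ) over the active causes.
By total probability over the 4 (actual fire, burnt toast) configurations:
  P(detector) = 0.07×0.91×0.94 + 0.5815×0.91×0.06 + 0.62893×0.09×0.94 + 0.833018×0.09×0.06
        = 0.059878 + 0.031750 + 0.053207 + 0.004498 = 0.149333
Configurations with actual fire contribute 0.057705, so
  P(actual fire | detector) = 0.057705 / 0.149333 ≈ 0.3864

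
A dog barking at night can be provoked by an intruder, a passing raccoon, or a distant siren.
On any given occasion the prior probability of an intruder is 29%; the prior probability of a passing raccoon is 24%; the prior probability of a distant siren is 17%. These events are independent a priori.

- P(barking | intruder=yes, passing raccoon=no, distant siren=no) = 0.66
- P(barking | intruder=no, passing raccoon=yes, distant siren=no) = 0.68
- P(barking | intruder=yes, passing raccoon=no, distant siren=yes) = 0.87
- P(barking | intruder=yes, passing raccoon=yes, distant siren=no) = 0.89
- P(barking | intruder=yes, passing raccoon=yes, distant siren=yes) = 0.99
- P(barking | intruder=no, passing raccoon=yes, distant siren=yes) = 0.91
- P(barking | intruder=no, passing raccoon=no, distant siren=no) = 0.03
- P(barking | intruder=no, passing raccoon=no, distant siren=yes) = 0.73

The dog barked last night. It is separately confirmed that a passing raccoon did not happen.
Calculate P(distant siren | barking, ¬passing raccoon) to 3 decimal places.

P(distant siren | barking, ¬passing raccoon) ≈ 0.426

By total probability over the 4 (intruder, distant siren) configurations:
  P(barking | ¬passing raccoon) = 0.03*0.71*0.83 + 0.73*0.71*0.17 + 0.66*0.29*0.83 + 0.87*0.29*0.17
        = 0.017679 + 0.088111 + 0.158862 + 0.042891 = 0.307543
Configurations with distant siren contribute 0.131002, so
  P(distant siren | barking, ¬passing raccoon) = 0.131002 / 0.307543 ≈ 0.426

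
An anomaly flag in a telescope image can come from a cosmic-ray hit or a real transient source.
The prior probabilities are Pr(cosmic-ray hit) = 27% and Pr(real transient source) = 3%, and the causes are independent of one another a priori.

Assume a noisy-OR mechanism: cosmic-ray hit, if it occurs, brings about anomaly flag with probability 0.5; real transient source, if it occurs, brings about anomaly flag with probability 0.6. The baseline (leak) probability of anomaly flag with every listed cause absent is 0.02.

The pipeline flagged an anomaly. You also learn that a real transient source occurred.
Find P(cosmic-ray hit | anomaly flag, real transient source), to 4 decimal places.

P(cosmic-ray hit | anomaly flag, real transient source) ≈ 0.3285

Under noisy-OR, P(anomaly flag | causes) = 1 − (1−0.02)·∏(1−qᵢ) over the active causes.
P(anomaly flag | real transient source) = 0.608×0.73 + 0.804×0.27 = 0.443840 + 0.217080 = 0.660920
The cosmic-ray hit-present share is 0.804×0.27 = 0.217080.
P(cosmic-ray hit | anomaly flag, real transient source) = 0.217080 / 0.660920 ≈ 0.3285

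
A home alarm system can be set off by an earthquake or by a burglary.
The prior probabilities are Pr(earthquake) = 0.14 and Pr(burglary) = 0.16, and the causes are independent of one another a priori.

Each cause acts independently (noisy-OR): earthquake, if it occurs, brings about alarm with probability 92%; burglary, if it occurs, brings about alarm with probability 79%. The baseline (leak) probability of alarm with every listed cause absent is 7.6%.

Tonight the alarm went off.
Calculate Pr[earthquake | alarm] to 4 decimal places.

Under noisy-OR, P(alarm | causes) = 1 − (1−0.076)·∏(1−qᵢ) over the active causes.
P(alarm) = 0.076*0.86*0.84 + 0.80596*0.86*0.16 + 0.92608*0.14*0.84 + 0.984477*0.14*0.16 = 0.054902 + 0.110900 + 0.108907 + 0.022052 = 0.296761
Of this, 0.130959 comes from 0.108907 + 0.022052 (the earthquake=true cases).
P(earthquake | alarm) = 0.130959 / 0.296761 ≈ 0.4413

Pr[earthquake | alarm] ≈ 0.4413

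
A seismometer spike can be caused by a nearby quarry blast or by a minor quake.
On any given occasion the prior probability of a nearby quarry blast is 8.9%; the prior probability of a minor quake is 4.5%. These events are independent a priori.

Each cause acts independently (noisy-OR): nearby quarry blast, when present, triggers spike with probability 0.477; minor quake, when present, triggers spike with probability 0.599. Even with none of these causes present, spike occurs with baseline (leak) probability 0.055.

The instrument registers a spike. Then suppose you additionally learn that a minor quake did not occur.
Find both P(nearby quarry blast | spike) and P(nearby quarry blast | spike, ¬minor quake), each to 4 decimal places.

P(nearby quarry blast | spike) ≈ 0.3866; P(nearby quarry blast | spike, ¬minor quake) ≈ 0.4732

Under noisy-OR, P(spike | causes) = 1 − (1−0.055)·∏(1−qᵢ) over the active causes.
By total probability over the 4 (nearby quarry blast, minor quake) configurations:
  P(spike) = 0.055*0.911*0.955 + 0.621055*0.911*0.045 + 0.505765*0.089*0.955 + 0.801812*0.089*0.045
        = 0.047850 + 0.025460 + 0.042987 + 0.003211 = 0.119508
The terms with nearby quarry blast present sum to 0.046198, so
  P(nearby quarry blast | spike) = 0.046198 / 0.119508 ≈ 0.3866

Now also conditioning on minor quake≠true:
Weight on nearby quarry blast=true, given the evidence: 0.505765*0.089 = 0.045013
Normalizer over all consistent configurations: 0.055*0.911 + 0.505765*0.089 = 0.095118
Posterior = 0.045013 / 0.095118 ≈ 0.4732
Ruling out minor quake raises the posterior on nearby quarry blast — the flip side of explaining away.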